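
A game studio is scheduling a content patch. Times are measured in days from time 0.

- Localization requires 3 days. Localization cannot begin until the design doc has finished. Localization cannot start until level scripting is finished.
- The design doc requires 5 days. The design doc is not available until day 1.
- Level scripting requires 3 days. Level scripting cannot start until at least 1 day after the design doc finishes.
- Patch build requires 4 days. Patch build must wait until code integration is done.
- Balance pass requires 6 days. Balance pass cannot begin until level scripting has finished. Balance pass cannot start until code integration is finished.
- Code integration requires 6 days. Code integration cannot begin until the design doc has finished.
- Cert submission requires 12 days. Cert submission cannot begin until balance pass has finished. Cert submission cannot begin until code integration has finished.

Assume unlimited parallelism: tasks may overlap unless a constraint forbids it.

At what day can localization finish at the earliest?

After its own release at day 1, the design doc can start at day 1 and finishes at day 6.
After the design doc (finishes day 6, plus 1-day gap → day 7), level scripting can start at day 7 and finishes at day 10.
Localization has to wait for the design doc (finishes day 6); level scripting (finishes day 10). The latest of these is day 10, so localization runs day 10 to 10 + 3 = day 13.

13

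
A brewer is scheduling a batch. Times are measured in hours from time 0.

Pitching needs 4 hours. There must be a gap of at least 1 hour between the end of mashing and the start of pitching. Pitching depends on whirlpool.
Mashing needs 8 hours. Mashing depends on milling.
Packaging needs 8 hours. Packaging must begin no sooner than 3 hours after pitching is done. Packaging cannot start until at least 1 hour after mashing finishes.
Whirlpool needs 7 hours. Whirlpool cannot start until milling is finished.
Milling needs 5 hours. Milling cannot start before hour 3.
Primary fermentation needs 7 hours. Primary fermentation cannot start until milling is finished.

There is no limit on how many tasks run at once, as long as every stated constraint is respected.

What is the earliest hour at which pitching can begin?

Milling waits on its own release at hour 3, so it starts at hour 3 and finishes at 3 + 5 = hour 8.
Whirlpool waits on milling (finishes hour 8), so it starts at hour 8 and finishes at 8 + 7 = hour 15.
Mashing waits on milling (finishes hour 8), so it starts at hour 8 and finishes at 8 + 8 = hour 16.
Pitching waits on mashing (finishes hour 16, plus 1-hour gap → hour 17); whirlpool (finishes hour 15). The latest of these is hour 17, which is the earliest pitching can start.

17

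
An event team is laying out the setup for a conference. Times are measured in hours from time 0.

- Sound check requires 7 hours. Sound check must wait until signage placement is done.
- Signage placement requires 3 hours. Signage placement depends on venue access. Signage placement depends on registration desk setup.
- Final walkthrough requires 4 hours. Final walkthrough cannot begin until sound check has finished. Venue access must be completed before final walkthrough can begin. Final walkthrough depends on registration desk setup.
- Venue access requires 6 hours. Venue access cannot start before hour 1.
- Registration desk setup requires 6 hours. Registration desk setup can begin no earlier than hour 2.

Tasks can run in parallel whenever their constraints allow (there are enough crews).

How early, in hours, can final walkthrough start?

18

After its own release at hour 2, registration desk setup can start at hour 2 and finishes at hour 8.
After its own release at hour 1, venue access can start at hour 1 and finishes at hour 7.
Signage placement cannot start until venue access (finishes hour 7); registration desk setup (finishes hour 8). The controlling bound is hour 8, so signage placement finishes at 8 + 3 = hour 11.
After signage placement (finishes hour 11), sound check can start at hour 11 and finishes at hour 18.
Final walkthrough waits on sound check (finishes hour 18); venue access (finishes hour 7); registration desk setup (finishes hour 8). The latest of these is hour 18, which is the earliest final walkthrough can start.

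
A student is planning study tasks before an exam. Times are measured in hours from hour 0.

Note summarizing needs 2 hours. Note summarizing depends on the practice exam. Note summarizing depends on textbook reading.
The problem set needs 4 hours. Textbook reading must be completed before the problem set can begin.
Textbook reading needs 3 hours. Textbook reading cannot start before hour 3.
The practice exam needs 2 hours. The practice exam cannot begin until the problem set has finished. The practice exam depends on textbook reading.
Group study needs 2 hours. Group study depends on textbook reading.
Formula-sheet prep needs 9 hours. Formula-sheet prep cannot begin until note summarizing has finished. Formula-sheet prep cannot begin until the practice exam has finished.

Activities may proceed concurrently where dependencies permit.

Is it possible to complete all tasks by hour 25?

Yes

Textbook reading cannot begin until its own release at hour 3. It runs from hour 3 to 3 + 3 = hour 6.
Group study waits on textbook reading (finishes hour 6), so it starts at hour 6 and finishes at 6 + 2 = hour 8.
After textbook reading (finishes hour 6), the problem set can start at hour 6 and finishes at hour 10.
The practice exam has to wait for the problem set (finishes hour 10); textbook reading (finishes hour 6). The latest of these is hour 10, so the practice exam runs hour 10 to 10 + 2 = hour 12.
Note summarizing cannot start until the practice exam (finishes hour 12); textbook reading (finishes hour 6). The controlling bound is hour 12, so note summarizing finishes at 12 + 2 = hour 14.
Formula-sheet prep has to wait for note summarizing (finishes hour 14); the practice exam (finishes hour 12). The latest of these is hour 14, so formula-sheet prep runs hour 14 to 14 + 9 = hour 23.
Every task is finished by hour 23, which is no later than the deadline of 25, so the schedule is feasible.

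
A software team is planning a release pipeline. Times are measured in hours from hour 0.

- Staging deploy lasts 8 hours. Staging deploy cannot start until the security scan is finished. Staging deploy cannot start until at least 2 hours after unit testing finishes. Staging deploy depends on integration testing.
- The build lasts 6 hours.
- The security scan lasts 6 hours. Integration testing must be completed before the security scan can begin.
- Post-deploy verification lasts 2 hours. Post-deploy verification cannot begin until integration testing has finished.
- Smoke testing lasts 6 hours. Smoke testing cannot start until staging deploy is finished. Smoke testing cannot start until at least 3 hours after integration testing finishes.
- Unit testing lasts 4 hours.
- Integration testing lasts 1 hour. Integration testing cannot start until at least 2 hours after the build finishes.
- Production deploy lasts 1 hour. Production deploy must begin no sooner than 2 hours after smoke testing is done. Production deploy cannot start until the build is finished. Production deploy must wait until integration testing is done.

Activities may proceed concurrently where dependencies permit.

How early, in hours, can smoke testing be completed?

Unit testing has no prerequisites, so it starts at hour 0 and finishes at hour 4.
The build can start immediately at hour 0; it finishes at hour 6.
Integration testing cannot begin until the build (finishes hour 6, plus 2-hour gap → hour 8). It runs from hour 8 to 8 + 1 = hour 9.
The security scan cannot begin until integration testing (finishes hour 9). It runs from hour 9 to 9 + 6 = hour 15.
Staging deploy needs all of the security scan (finishes hour 15); unit testing (finishes hour 4, plus 2-hour gap → hour 6); integration testing (finishes hour 9). That puts its earliest start at hour 15; it finishes at 15 + 8 = hour 23.
For smoke testing: staging deploy (finishes hour 23); integration testing (finishes hour 9, plus 3-hour gap → hour 12). Taking the maximum gives a start of hour 23, and it finishes at 23 + 6 = hour 29.

29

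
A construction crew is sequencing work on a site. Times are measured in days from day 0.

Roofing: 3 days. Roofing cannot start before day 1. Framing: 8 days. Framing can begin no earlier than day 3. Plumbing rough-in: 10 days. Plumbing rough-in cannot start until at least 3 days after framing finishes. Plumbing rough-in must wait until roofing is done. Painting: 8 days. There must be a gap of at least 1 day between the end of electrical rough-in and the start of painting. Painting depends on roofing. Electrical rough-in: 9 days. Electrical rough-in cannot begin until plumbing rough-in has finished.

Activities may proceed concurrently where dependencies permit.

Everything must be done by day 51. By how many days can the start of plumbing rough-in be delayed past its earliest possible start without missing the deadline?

9

Roofing cannot begin until its own release at day 1. It runs from day 1 to 1 + 3 = day 4.
After its own release at day 3, framing can start at day 3 and finishes at day 11.
Plumbing rough-in needs all of framing (finishes day 11, plus 3-day gap → day 14); roofing (finishes day 4). That puts its earliest start at day 14; it finishes at 14 + 10 = day 24.

Working backward from the deadline:
To finish by day 51, painting (duration 8) must start no later than day 43.
Since painting (must start by day 43, minus 1-day gap → day 42) depends on it, electrical rough-in must finish by day 42. Backing off its 9-day duration gives a latest start of day 33.
Plumbing rough-in must finish before electrical rough-in (must start by day 33). With a 10-day duration, plumbing rough-in must start by 33 − 10 = day 23.
So plumbing rough-in can start as early as day 14 and as late as day 23, giving 23 − 14 = 9 days of slack.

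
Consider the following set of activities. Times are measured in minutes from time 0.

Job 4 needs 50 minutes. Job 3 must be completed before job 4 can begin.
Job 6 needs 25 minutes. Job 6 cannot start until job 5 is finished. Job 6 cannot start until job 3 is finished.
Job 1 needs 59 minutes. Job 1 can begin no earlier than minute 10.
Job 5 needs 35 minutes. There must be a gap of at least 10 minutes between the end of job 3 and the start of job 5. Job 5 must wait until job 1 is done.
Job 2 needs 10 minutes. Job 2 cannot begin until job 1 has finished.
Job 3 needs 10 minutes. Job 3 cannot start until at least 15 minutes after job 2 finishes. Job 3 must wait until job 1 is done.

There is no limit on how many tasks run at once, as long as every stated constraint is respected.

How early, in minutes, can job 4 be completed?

154

After its own release at minute 10, job 1 can start at minute 10 and finishes at minute 69.
Job 2 waits on job 1 (finishes minute 69), so it starts at minute 69 and finishes at 69 + 10 = minute 79.
Job 3 has to wait for job 2 (finishes minute 79, plus 15-minute gap → minute 94); job 1 (finishes minute 69). The latest of these is minute 94, so job 3 runs minute 94 to 94 + 10 = minute 104.
After job 3 (finishes minute 104), job 4 can start at minute 104 and finishes at minute 154.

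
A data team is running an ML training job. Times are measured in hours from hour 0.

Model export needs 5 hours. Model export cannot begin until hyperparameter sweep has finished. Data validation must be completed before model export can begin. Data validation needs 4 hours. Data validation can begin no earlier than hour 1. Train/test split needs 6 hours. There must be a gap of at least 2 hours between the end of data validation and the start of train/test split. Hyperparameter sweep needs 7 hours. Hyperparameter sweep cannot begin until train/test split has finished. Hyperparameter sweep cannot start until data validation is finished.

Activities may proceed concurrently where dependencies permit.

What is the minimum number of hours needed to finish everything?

25

After its own release at hour 1, data validation can start at hour 1 and finishes at hour 5.
Train/test split waits on data validation (finishes hour 5, plus 2-hour gap → hour 7), so it starts at hour 7 and finishes at 7 + 6 = hour 13.
Hyperparameter sweep has to wait for train/test split (finishes hour 13); data validation (finishes hour 5). The latest of these is hour 13, so hyperparameter sweep runs hour 13 to 13 + 7 = hour 20.
Model export cannot start until hyperparameter sweep (finishes hour 20); data validation (finishes hour 5). The controlling bound is hour 20, so model export finishes at 20 + 5 = hour 25.
All tasks are finished once the last one completes. Finish times: Data validation at 5, Train/test split at 13, Hyperparameter sweep at 20, Model export at 25. The latest is hour 25.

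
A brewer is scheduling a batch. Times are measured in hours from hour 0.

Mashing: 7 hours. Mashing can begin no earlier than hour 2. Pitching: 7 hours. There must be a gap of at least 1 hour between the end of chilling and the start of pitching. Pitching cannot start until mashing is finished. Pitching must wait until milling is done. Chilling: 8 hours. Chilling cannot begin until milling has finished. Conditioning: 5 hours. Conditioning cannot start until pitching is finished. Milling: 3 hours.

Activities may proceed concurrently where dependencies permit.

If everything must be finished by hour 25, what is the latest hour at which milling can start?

To finish by hour 25, conditioning (duration 5) must start no later than hour 20.
Pitching has to be done before conditioning (must start by hour 20). That means finishing by hour 20, i.e. starting by 20 − 7 = hour 13.
Chilling has to be done before pitching (must start by hour 13, minus 1-hour gap → hour 12). That means finishing by hour 12, i.e. starting by 12 − 8 = hour 4.
Milling must finish in time for chilling (must start by hour 4); pitching (must start by hour 13). The tightest is hour 4, so milling must start by 4 − 3 = hour 1.

1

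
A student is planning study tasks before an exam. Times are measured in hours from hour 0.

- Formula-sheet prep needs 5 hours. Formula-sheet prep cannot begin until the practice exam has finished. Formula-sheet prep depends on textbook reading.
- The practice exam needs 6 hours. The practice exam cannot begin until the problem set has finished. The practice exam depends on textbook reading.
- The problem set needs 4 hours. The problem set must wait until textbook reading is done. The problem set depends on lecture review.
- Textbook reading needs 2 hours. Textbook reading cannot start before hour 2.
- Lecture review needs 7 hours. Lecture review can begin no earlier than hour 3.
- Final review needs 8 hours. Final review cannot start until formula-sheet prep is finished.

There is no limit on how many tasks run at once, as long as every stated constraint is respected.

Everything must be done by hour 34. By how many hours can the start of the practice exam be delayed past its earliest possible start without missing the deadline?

After its own release at hour 3, lecture review can start at hour 3 and finishes at hour 10.
After its own release at hour 2, textbook reading can start at hour 2 and finishes at hour 4.
The problem set needs all of textbook reading (finishes hour 4); lecture review (finishes hour 10). That puts its earliest start at hour 10; it finishes at 10 + 4 = hour 14.
For the practice exam: the problem set (finishes hour 14); textbook reading (finishes hour 4). Taking the maximum gives a start of hour 14, and it finishes at 14 + 6 = hour 20.

Working backward from the deadline:
To finish by hour 34, final review (duration 8) must start no later than hour 26.
Formula-sheet prep feeds into final review (must start by hour 26); so formula-sheet prep must finish by hour 26 and therefore start by hour 21.
Since formula-sheet prep (must start by hour 21) depends on it, the practice exam must finish by hour 21. Backing off its 6-hour duration gives a latest start of hour 15.
So the practice exam can start as early as hour 14 and as late as hour 15, giving 15 − 14 = 1 hour of slack.

1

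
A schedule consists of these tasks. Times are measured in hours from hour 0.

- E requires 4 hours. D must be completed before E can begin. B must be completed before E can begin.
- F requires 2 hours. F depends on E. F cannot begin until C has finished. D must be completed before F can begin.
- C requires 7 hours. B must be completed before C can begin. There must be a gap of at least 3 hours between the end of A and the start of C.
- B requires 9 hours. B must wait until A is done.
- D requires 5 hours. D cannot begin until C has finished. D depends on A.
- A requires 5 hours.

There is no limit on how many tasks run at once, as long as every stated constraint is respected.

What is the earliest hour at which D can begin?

21

A can start immediately at hour 0; it finishes at hour 5.
B cannot begin until A (finishes hour 5). It runs from hour 5 to 5 + 9 = hour 14.
C has to wait for B (finishes hour 14); A (finishes hour 5, plus 3-hour gap → hour 8). The latest of these is hour 14, so C runs hour 14 to 14 + 7 = hour 21.
D waits on C (finishes hour 21); A (finishes hour 5). The latest of these is hour 21, which is the earliest D can start.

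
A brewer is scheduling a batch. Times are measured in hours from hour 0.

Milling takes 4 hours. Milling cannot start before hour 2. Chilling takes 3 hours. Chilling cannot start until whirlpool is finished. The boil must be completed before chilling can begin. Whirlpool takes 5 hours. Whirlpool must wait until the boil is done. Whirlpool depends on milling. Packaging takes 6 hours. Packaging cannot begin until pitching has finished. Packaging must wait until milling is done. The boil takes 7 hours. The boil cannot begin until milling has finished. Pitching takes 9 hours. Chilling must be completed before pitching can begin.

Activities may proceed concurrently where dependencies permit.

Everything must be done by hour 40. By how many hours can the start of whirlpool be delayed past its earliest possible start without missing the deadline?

Milling waits on its own release at hour 2, so it starts at hour 2 and finishes at 2 + 4 = hour 6.
The boil cannot begin until milling (finishes hour 6). It runs from hour 6 to 6 + 7 = hour 13.
Whirlpool has to wait for the boil (finishes hour 13); milling (finishes hour 6). The latest of these is hour 13, so whirlpool runs hour 13 to 13 + 5 = hour 18.

Working backward from the deadline:
Packaging has no dependents, so it just needs to finish by hour 40. Starting by 40 − 6 = hour 34 achieves that.
Pitching has to be done before packaging (must start by hour 34). That means finishing by hour 34, i.e. starting by 34 − 9 = hour 25.
Chilling must finish before pitching (must start by hour 25). With a 3-hour duration, chilling must start by 25 − 3 = hour 22.
Whirlpool has to be done before chilling (must start by hour 22). That means finishing by hour 22, i.e. starting by 22 − 5 = hour 17.
So whirlpool can start as early as hour 13 and as late as hour 17, giving 17 − 13 = 4 hours of slack.

4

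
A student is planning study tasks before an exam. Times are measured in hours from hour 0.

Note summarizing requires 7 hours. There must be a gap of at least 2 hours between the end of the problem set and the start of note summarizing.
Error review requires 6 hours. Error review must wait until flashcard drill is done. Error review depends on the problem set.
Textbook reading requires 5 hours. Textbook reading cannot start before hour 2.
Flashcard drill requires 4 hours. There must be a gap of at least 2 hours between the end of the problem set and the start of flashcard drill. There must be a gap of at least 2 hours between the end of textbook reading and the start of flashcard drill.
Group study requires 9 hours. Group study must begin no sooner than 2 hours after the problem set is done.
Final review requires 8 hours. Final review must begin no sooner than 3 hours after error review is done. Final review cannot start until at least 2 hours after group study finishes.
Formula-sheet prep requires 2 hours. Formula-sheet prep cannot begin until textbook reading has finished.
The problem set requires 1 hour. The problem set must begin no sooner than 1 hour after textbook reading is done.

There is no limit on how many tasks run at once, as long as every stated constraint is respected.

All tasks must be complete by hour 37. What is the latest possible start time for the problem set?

13

Final review has no dependents, so it just needs to finish by hour 37. Starting by 37 − 8 = hour 29 achieves that.
Error review feeds into final review (must start by hour 29, minus 3-hour gap → hour 26); so error review must finish by hour 26 and therefore start by hour 20.
Flashcard drill must finish before error review (must start by hour 20). With a 4-hour duration, flashcard drill must start by 20 − 4 = hour 16.
Group study has to be done before final review (must start by hour 29, minus 2-hour gap → hour 27). That means finishing by hour 27, i.e. starting by 27 − 9 = hour 18.
To finish by hour 37, note summarizing (duration 7) must start no later than hour 30.
The problem set has several dependents: flashcard drill (must start by hour 16, minus 2-hour gap → hour 14); error review (must start by hour 20); group study (must start by hour 18, minus 2-hour gap → hour 16); note summarizing (must start by hour 30, minus 2-hour gap → hour 28). The earliest of those limits is hour 14, so the problem set must start by 14 − 1 = hour 13.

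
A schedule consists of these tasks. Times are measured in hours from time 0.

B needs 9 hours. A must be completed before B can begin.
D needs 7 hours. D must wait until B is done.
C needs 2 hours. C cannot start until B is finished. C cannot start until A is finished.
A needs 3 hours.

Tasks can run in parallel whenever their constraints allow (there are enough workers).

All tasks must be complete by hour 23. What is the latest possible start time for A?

C must finish by hour 23; it takes 2 hours, so it must start by 23 − 2 = hour 21.
To finish by hour 23, D (duration 7) must start no later than hour 16.
B feeds C (must start by hour 21); D (must start by hour 16). Taking the minimum, B must finish by hour 16 and start by 16 − 9 = hour 7.
For A: B (must start by hour 7); C (must start by hour 21). The most restrictive is hour 7; with a 3-hour duration, A must start by hour 4.

4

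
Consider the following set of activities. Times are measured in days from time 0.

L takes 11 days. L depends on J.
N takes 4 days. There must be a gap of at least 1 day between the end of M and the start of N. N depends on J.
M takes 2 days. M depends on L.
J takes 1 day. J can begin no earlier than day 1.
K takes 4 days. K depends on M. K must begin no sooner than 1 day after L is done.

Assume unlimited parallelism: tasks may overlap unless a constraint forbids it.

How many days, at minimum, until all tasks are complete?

J cannot begin until its own release at day 1. It runs from day 1 to 1 + 1 = day 2.
L cannot begin until J (finishes day 2). It runs from day 2 to 2 + 11 = day 13.
M cannot begin until L (finishes day 13). It runs from day 13 to 13 + 2 = day 15.
For N: M (finishes day 15, plus 1-day gap → day 16); J (finishes day 2). Taking the maximum gives a start of day 16, and it finishes at 16 + 4 = day 20.
K needs all of M (finishes day 15); L (finishes day 13, plus 1-day gap → day 14). That puts its earliest start at day 15; it finishes at 15 + 4 = day 19.
All tasks are finished once the last one completes. Finish times: J at 2, K at 19, L at 13, M at 15, N at 20. The latest is day 20.

20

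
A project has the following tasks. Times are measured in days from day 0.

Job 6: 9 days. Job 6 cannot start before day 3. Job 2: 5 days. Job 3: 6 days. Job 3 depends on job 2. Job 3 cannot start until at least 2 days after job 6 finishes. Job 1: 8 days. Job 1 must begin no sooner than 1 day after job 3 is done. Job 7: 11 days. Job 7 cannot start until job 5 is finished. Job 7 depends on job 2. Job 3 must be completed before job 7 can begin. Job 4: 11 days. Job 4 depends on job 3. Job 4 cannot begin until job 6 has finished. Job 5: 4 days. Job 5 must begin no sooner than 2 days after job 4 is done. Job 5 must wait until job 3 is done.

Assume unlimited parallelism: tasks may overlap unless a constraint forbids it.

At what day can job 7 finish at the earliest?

Job 6 cannot begin until its own release at day 3. It runs from day 3 to 3 + 9 = day 12.
Job 2 can start immediately at day 0; it finishes at day 5.
Job 3 cannot start until job 2 (finishes day 5); job 6 (finishes day 12, plus 2-day gap → day 14). The controlling bound is day 14, so job 3 finishes at 14 + 6 = day 20.
Job 4 has to wait for job 3 (finishes day 20); job 6 (finishes day 12). The latest of these is day 20, so job 4 runs day 20 to 20 + 11 = day 31.
Job 5 needs all of job 4 (finishes day 31, plus 2-day gap → day 33); job 3 (finishes day 20). That puts its earliest start at day 33; it finishes at 33 + 4 = day 37.
For job 7: job 5 (finishes day 37); job 2 (finishes day 5); job 3 (finishes day 20). Taking the maximum gives a start of day 37, and it finishes at 37 + 11 = day 48.

48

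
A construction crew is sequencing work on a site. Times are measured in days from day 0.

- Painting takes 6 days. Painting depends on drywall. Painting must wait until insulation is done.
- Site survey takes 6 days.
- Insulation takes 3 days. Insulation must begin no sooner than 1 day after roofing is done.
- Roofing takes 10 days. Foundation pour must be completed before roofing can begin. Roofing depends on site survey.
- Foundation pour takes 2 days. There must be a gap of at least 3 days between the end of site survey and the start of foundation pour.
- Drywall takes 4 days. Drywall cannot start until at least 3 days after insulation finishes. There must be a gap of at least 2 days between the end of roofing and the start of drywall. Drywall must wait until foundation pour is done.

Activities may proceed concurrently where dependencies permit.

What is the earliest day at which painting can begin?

Site survey has no prerequisites, so it starts at day 0 and finishes at day 6.
Foundation pour cannot begin until site survey (finishes day 6, plus 3-day gap → day 9). It runs from day 9 to 9 + 2 = day 11.
Roofing cannot start until foundation pour (finishes day 11); site survey (finishes day 6). The controlling bound is day 11, so roofing finishes at 11 + 10 = day 21.
After roofing (finishes day 21, plus 1-day gap → day 22), insulation can start at day 22 and finishes at day 25.
For drywall: insulation (finishes day 25, plus 3-day gap → day 28); roofing (finishes day 21, plus 2-day gap → day 23); foundation pour (finishes day 11). Taking the maximum gives a start of day 28, and it finishes at 28 + 4 = day 32.
Painting waits on drywall (finishes day 32); insulation (finishes day 25). The latest of these is day 32, which is the earliest painting can start.

32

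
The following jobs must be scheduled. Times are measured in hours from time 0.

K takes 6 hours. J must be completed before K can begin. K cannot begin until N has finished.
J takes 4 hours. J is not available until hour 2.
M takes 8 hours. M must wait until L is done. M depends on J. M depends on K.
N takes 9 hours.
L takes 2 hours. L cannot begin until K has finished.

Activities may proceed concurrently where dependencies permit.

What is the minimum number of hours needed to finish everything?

N has no prerequisites, so it starts at hour 0 and finishes at hour 9.
After its own release at hour 2, J can start at hour 2 and finishes at hour 6.
K needs all of J (finishes hour 6); N (finishes hour 9). That puts its earliest start at hour 9; it finishes at 9 + 6 = hour 15.
After K (finishes hour 15), L can start at hour 15 and finishes at hour 17.
For M: L (finishes hour 17); J (finishes hour 6); K (finishes hour 15). Taking the maximum gives a start of hour 17, and it finishes at 17 + 8 = hour 25.
All tasks are finished once the last one completes. Finish times: J at 6, K at 15, L at 17, M at 25, N at 9. The latest is hour 25.

25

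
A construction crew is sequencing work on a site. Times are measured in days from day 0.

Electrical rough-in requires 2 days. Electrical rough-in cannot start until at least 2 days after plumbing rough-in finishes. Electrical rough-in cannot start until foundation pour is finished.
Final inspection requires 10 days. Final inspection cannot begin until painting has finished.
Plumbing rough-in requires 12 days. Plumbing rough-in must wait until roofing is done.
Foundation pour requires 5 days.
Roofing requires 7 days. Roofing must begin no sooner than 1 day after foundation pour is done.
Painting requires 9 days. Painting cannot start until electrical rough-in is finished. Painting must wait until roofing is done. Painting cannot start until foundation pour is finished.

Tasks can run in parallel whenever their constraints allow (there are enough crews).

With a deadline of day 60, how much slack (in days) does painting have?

12

Foundation pour can start immediately at day 0; it finishes at day 5.
Roofing cannot begin until foundation pour (finishes day 5, plus 1-day gap → day 6). It runs from day 6 to 6 + 7 = day 13.
Plumbing rough-in waits on roofing (finishes day 13), so it starts at day 13 and finishes at 13 + 12 = day 25.
Electrical rough-in cannot start until plumbing rough-in (finishes day 25, plus 2-day gap → day 27); foundation pour (finishes day 5). The controlling bound is day 27, so electrical rough-in finishes at 27 + 2 = day 29.
Painting cannot start until electrical rough-in (finishes day 29); roofing (finishes day 13); foundation pour (finishes day 5). The controlling bound is day 29, so painting finishes at 29 + 9 = day 38.

Working backward from the deadline:
Nothing follows final inspection; the deadline of day 60 is its only limit. It must start by 60 − 10 = day 50.
Since final inspection (must start by day 50) depends on it, painting must finish by day 50. Backing off its 9-day duration gives a latest start of day 41.
So painting can start as early as day 29 and as late as day 41, giving 41 − 29 = 12 days of slack.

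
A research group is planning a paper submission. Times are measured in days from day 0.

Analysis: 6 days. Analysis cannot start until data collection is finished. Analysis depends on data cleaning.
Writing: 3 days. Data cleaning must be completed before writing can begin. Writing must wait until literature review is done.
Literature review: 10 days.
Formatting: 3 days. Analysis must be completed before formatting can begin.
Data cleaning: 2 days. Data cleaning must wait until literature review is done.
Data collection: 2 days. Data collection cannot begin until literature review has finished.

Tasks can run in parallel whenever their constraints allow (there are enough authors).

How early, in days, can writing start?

12

Literature review can start immediately at day 0; it finishes at day 10.
After literature review (finishes day 10), data cleaning can start at day 10 and finishes at day 12.
Writing waits on data cleaning (finishes day 12); literature review (finishes day 10). The latest of these is day 12, which is the earliest writing can start.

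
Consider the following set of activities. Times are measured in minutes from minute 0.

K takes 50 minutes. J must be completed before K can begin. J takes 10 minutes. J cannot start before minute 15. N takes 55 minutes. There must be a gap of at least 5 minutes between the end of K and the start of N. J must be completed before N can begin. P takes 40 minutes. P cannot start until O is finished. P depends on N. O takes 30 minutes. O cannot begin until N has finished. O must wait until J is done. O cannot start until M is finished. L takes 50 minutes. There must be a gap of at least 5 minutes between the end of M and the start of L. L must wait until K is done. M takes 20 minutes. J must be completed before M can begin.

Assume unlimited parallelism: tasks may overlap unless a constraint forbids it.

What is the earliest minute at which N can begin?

80

J cannot begin until its own release at minute 15. It runs from minute 15 to 15 + 10 = minute 25.
K cannot begin until J (finishes minute 25). It runs from minute 25 to 25 + 50 = minute 75.
N waits on K (finishes minute 75, plus 5-minute gap → minute 80); J (finishes minute 25). The latest of these is minute 80, which is the earliest N can start.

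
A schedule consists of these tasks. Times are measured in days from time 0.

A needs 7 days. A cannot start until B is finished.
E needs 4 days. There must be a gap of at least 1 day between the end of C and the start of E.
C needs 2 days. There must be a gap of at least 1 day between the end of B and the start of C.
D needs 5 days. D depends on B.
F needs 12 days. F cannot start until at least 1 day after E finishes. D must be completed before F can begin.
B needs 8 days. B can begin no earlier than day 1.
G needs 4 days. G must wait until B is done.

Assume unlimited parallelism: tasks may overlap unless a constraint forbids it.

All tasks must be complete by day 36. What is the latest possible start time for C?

F has no dependents, so it just needs to finish by day 36. Starting by 36 − 12 = day 24 achieves that.
E has to be done before F (must start by day 24, minus 1-day gap → day 23). That means finishing by day 23, i.e. starting by 23 − 4 = day 19.
C feeds into E (must start by day 19, minus 1-day gap → day 18); so C must finish by day 18 and therefore start by day 16.

16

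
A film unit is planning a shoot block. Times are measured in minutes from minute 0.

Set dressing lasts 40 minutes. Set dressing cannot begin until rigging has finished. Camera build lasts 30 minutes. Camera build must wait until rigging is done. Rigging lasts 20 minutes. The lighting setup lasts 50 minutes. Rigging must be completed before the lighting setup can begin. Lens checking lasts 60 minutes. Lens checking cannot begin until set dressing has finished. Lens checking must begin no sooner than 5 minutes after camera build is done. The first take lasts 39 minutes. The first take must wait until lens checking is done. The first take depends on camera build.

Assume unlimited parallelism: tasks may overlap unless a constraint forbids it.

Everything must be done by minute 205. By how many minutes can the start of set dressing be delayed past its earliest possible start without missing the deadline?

Rigging has no prerequisites, so it starts at minute 0 and finishes at minute 20.
Set dressing cannot begin until rigging (finishes minute 20). It runs from minute 20 to 20 + 40 = minute 60.

Working backward from the deadline:
To finish by minute 205, the first take (duration 39) must start no later than minute 166.
Lens checking must finish before the first take (must start by minute 166). With a 60-minute duration, lens checking must start by 166 − 60 = minute 106.
Since lens checking (must start by minute 106) depends on it, set dressing must finish by minute 106. Backing off its 40-minute duration gives a latest start of minute 66.
So set dressing can start as early as minute 20 and as late as minute 66, giving 66 − 20 = 46 minutes of slack.

46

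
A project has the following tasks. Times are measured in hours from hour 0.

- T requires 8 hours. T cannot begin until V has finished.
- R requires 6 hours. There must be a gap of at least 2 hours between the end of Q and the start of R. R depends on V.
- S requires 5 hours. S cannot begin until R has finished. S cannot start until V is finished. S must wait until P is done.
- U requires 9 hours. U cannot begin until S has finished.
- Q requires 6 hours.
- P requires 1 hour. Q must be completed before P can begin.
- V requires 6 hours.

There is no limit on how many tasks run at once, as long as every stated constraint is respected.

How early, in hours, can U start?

19

Nothing blocks V, so it runs from hour 0 to hour 6.
Q can start immediately at hour 0; it finishes at hour 6.
For R: Q (finishes hour 6, plus 2-hour gap → hour 8); V (finishes hour 6). Taking the maximum gives a start of hour 8, and it finishes at 8 + 6 = hour 14.
After Q (finishes hour 6), P can start at hour 6 and finishes at hour 7.
For S: R (finishes hour 14); V (finishes hour 6); P (finishes hour 7). Taking the maximum gives a start of hour 14, and it finishes at 14 + 5 = hour 19.
U waits on S (finishes hour 19), so the earliest it can start is hour 19.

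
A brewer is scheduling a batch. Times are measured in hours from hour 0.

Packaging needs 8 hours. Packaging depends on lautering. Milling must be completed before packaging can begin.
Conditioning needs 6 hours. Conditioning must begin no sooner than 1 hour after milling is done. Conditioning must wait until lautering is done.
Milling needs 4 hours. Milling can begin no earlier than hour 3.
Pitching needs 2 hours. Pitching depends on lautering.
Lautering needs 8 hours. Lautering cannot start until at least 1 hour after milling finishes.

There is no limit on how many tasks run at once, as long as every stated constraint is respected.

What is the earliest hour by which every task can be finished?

24

Milling waits on its own release at hour 3, so it starts at hour 3 and finishes at 3 + 4 = hour 7.
Lautering waits on milling (finishes hour 7, plus 1-hour gap → hour 8), so it starts at hour 8 and finishes at 8 + 8 = hour 16.
Packaging cannot start until lautering (finishes hour 16); milling (finishes hour 7). The controlling bound is hour 16, so packaging finishes at 16 + 8 = hour 24.
For conditioning: milling (finishes hour 7, plus 1-hour gap → hour 8); lautering (finishes hour 16). Taking the maximum gives a start of hour 16, and it finishes at 16 + 6 = hour 22.
After lautering (finishes hour 16), pitching can start at hour 16 and finishes at hour 18.
All tasks are finished once the last one completes. Finish times: Milling at 7, Lautering at 16, Pitching at 18, Conditioning at 22, Packaging at 24. The latest is hour 24.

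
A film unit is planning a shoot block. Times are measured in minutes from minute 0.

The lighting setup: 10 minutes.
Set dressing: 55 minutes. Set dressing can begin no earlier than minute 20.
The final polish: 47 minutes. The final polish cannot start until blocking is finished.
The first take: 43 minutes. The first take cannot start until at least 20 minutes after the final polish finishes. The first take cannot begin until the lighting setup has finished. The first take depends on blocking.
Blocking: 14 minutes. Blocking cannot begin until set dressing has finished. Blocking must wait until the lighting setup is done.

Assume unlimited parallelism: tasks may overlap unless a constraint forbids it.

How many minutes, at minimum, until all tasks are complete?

The lighting setup can start immediately at minute 0; it finishes at minute 10.
Set dressing waits on its own release at minute 20, so it starts at minute 20 and finishes at 20 + 55 = minute 75.
Blocking needs all of set dressing (finishes minute 75); the lighting setup (finishes minute 10). That puts its earliest start at minute 75; it finishes at 75 + 14 = minute 89.
The final polish cannot begin until blocking (finishes minute 89). It runs from minute 89 to 89 + 47 = minute 136.
For the first take: the final polish (finishes minute 136, plus 20-minute gap → minute 156); the lighting setup (finishes minute 10); blocking (finishes minute 89). Taking the maximum gives a start of minute 156, and it finishes at 156 + 43 = minute 199.
All tasks are finished once the last one completes. Finish times: Set dressing at 75, The lighting setup at 10, Blocking at 89, The final polish at 136, The first take at 199. The latest is minute 199.

199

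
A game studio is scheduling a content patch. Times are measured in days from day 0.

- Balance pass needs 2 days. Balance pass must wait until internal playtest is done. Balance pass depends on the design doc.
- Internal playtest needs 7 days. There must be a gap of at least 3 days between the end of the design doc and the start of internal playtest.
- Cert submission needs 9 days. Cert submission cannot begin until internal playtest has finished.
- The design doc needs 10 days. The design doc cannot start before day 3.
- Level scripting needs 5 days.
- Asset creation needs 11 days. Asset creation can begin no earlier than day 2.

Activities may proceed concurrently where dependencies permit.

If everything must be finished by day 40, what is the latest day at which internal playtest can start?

24

Balance pass must finish by day 40; it takes 2 days, so it must start by 40 − 2 = day 38.
Nothing follows cert submission; the deadline of day 40 is its only limit. It must start by 40 − 9 = day 31.
Internal playtest must finish in time for balance pass (must start by day 38); cert submission (must start by day 31). The tightest is day 31, so internal playtest must start by 31 − 7 = day 24.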